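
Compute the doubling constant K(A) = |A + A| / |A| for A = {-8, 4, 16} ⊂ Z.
K = |A + A| / |A| = 5/3

Enumerate A + A = {a + b : a, b ∈ A}. With |A| = 3, there are |A|^2 = 9 ordered sum pairs; collecting distinct values, A + A = {-16, -4, 8, 20, 32}, so |A + A| = 5. Thus K = 5/3. Here |A + A| = 2|A| − 1 = 5, the minimum possible — so K = 5/3 is minimal, which holds iff A is an arithmetic progression.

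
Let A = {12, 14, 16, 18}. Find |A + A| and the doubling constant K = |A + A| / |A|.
K = |A + A| / |A| = 7/4

Enumerate A + A = {a + b : a, b ∈ A}. With |A| = 4, there are |A|^2 = 16 ordered sum pairs; collecting distinct values, A + A = {24, 26, 28, 30, 32, 34, 36}, so |A + A| = 7. Thus K = 7/4. Here |A + A| = 2|A| − 1 = 7, the minimum possible — so K = 7/4 is minimal, which holds iff A is an arithmetic progression.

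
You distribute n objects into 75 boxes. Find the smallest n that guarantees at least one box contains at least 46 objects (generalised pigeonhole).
n = (46 − 1)·75 + 1 = 3376

By the generalised pigeonhole principle, to guarantee some box contains ≥ r objects we need more than (r − 1) · k objects total. Threshold: n = (r − 1) · k + 1. With r = 46 and k = 75: n = 45 · 75 + 1 = 3375 + 1 = 3376. For n = 3375 = 45 · 75, we can put exactly 45 objects in every box, avoiding 46 in any single one — so 3376 is tight.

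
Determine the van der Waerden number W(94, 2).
W(94, 2) = 94 + 1 = 95

A 2-term AP is any pair of integers, so a monochromatic 2-AP exists iff some colour is used at least twice. With 94 colours, the colouring i ↦ i on {1, ..., 94} uses each colour once, avoiding any monochromatic pair, so W(94, 2) > 94. For {1, ..., 95}, pigeonhole forces two integers of the same colour, which form a monochromatic 2-AP. Hence W(94, 2) = 95.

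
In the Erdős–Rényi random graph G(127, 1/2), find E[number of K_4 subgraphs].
E[# K_4] = C(127, 4) · (1/2)^C(4, 2) = 10334625 / 2^6 = 161478.515625

For each 4-subset S of vertices (there are C(127, 4) = 10334625 such S), let X_S = 1 if S induces a K_4 (all C(4, 2) = 6 edges present). Then P(X_S = 1) = (1/2)^6 = 1/64. By linearity of expectation, E[# K_4] = C(127, 4) · (1/2)^6 = 10334625 / 64 = 161478.515625.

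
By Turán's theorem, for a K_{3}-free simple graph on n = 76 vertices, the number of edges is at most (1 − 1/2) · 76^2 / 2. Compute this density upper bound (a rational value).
Turán density bound = (1/2) · 76^2/2 = 1444

Turán's theorem: ex(n, K_{r+1}) is achieved by the complete r-partite Turán graph T(n, r) with parts as balanced as possible, and is at most (1 − 1/r) · n^2/2. For r = 2, n = 76: the density bound is (1/2) · 5776/2 = 1444. Since 2 ∣ 76, the Turán graph T(76, 2) has parts of equal size 38, and its edge count e(T(76, 2)) = 1444 attains the density bound exactly.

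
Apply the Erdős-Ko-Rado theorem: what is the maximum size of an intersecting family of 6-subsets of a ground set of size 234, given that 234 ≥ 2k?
max |F| = C(233, 5) = 5480724326

The Erdős-Ko-Rado theorem states: for n ≥ 2k, an intersecting family of k-subsets of an n-element set has size at most C(n − 1, k − 1), with equality for 'star' families {A ⊆ [n] : |A| = k, i ∈ A} (fix an element i). For n = 234, k = 6: C(233, 5) = 5480724326.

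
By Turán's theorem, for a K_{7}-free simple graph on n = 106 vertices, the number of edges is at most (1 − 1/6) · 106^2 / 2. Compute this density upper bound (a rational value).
Turán density bound = (5/6) · 106^2/2 = 14045/3 ≈ 4681.6667

Turán's theorem: ex(n, K_{r+1}) is achieved by the complete r-partite Turán graph T(n, r) with parts as balanced as possible, and is at most (1 − 1/r) · n^2/2. For r = 6, n = 106: the density bound is (5/6) · 11236/2 = 14045/3 ≈ 4681.6667. The integer-valued extremum is e(T(106, 6)) = 4681, which is strictly less than the density bound 14045/3 since 6 ∤ 106 (the parts of T(106, 6) cannot all be equal).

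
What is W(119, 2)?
W(119, 2) = 119 + 1 = 120

A 2-term AP is any pair of integers, so a monochromatic 2-AP exists iff some colour is used at least twice. With 119 colours, the colouring i ↦ i on {1, ..., 119} uses each colour once, avoiding any monochromatic pair, so W(119, 2) > 119. For {1, ..., 120}, pigeonhole forces two integers of the same colour, which form a monochromatic 2-AP. Hence W(119, 2) = 120.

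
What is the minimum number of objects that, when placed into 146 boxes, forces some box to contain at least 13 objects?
n = (13 − 1)·146 + 1 = 1753

By the generalised pigeonhole principle, to guarantee some box contains ≥ r objects we need more than (r − 1) · k objects total. Threshold: n = (r − 1) · k + 1. With r = 13 and k = 146: n = 12 · 146 + 1 = 1752 + 1 = 1753. For n = 1752 = 12 · 146, we can put exactly 12 objects in every box, avoiding 13 in any single one — so 1753 is tight.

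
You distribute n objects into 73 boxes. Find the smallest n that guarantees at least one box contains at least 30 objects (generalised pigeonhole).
n = (30 − 1)·73 + 1 = 2118

By the generalised pigeonhole principle, to guarantee some box contains ≥ r objects we need more than (r − 1) · k objects total. Threshold: n = (r − 1) · k + 1. With r = 30 and k = 73: n = 29 · 73 + 1 = 2117 + 1 = 2118. For n = 2117 = 29 · 73, we can put exactly 29 objects in every box, avoiding 30 in any single one — so 2118 is tight.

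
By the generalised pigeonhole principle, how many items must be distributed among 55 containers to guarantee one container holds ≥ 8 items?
n = (8 − 1)·55 + 1 = 386

By the generalised pigeonhole principle, to guarantee some box contains ≥ r objects we need more than (r − 1) · k objects total. Threshold: n = (r − 1) · k + 1. With r = 8 and k = 55: n = 7 · 55 + 1 = 385 + 1 = 386. For n = 385 = 7 · 55, we can put exactly 7 objects in every box, avoiding 8 in any single one — so 386 is tight.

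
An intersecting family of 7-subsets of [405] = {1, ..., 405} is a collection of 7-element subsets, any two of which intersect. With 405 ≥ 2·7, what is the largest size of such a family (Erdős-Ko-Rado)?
max |F| = C(404, 6) = 5817779105320

The Erdős-Ko-Rado theorem states: for n ≥ 2k, an intersecting family of k-subsets of an n-element set has size at most C(n − 1, k − 1), with equality for 'star' families {A ⊆ [n] : |A| = k, i ∈ A} (fix an element i). For n = 405, k = 7: C(404, 6) = 5817779105320.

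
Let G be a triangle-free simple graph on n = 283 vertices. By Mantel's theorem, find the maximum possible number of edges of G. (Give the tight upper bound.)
ex(283, K_3) = ⌊283^2/4⌋ = 20022

Mantel (1907): a triangle-free graph on n vertices has at most ⌊n^2/4⌋ edges, with equality for the complete bipartite graph K_{⌊n/2⌋, ⌈n/2⌉}. For n = 283: ⌊283^2/4⌋ = ⌊80089/4⌋ = 20022. The extremal graph is K_{141, 142}, which has 141·142 = 20022 edges.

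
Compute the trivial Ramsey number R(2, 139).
R(2, 139) = 139

R(2, k) = k for all k ≥ 2: in a 2-colouring of K_k, either some edge is red (a red K_2) or all edges are blue (a blue K_k). And K_{138} coloured all-blue has no blue K_139, so R(2, 139) > 138. Hence R(2, 139) = 139.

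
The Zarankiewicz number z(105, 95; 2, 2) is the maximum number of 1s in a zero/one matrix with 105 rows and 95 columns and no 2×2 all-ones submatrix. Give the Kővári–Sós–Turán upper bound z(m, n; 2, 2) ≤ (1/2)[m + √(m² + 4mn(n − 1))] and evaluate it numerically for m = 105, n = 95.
z(105, 95; 2, 2) ≤ (1/2)[105 + √(105² + 4·105·95·94)] = (1/2)[105 + √3761625] = 1022.2455

Kővári–Sós–Turán: let r_1, ..., r_105 be the row sums and z = Σ r_i the total number of 1s. Each pair of columns can share at most one row with both entries 1 (else a 2×2 all-ones block appears), so Σ_i C(r_i, 2) ≤ C(95, 2) = 4465. By convexity Σ_i C(r_i, 2) ≥ 105·C(z/105, 2) = z(z − 105)/(2·105), giving z² − 105z − 105·95·94 ≤ 0 and hence z ≤ (1/2)[105 + √(11025 + 4·937650)] = (1/2)[105 + √3761625] ≈ (1/2)(105 + 1939.4909) = 1022.2455.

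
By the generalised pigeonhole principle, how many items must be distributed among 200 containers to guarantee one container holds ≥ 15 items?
n = (15 − 1)·200 + 1 = 2801

By the generalised pigeonhole principle, to guarantee some box contains ≥ r objects we need more than (r − 1) · k objects total. Threshold: n = (r − 1) · k + 1. With r = 15 and k = 200: n = 14 · 200 + 1 = 2800 + 1 = 2801. For n = 2800 = 14 · 200, we can put exactly 14 objects in every box, avoiding 15 in any single one — so 2801 is tight.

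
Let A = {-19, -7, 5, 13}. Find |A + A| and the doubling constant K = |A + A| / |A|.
K = |A + A| / |A| = 9/4

Enumerate A + A = {a + b : a, b ∈ A}. With |A| = 4, there are |A|^2 = 16 ordered sum pairs; collecting distinct values, A + A = {-38, -26, -14, -6, -2, 6, 10, 18, 26}, so |A + A| = 9. Thus K = 9/4. For comparison, the minimum possible |A + A| over all 4-element sets is 2·4 − 1 = 7 (so min K = 7/4), attained only by arithmetic progressions.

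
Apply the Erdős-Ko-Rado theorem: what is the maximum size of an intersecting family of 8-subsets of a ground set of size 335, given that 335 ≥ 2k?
max |F| = C(334, 7) = 86359460961576

The Erdős-Ko-Rado theorem states: for n ≥ 2k, an intersecting family of k-subsets of an n-element set has size at most C(n − 1, k − 1), with equality for 'star' families {A ⊆ [n] : |A| = k, i ∈ A} (fix an element i). For n = 335, k = 8: C(334, 7) = 86359460961576.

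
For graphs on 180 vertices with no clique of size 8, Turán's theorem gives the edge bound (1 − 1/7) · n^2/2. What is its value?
Turán density bound = (6/7) · 180^2/2 = 97200/7 ≈ 13885.7143

Turán's theorem: ex(n, K_{r+1}) is achieved by the complete r-partite Turán graph T(n, r) with parts as balanced as possible, and is at most (1 − 1/r) · n^2/2. For r = 7, n = 180: the density bound is (6/7) · 32400/2 = 97200/7 ≈ 13885.7143. The integer-valued extremum is e(T(180, 7)) = 13885, which is strictly less than the density bound 97200/7 since 7 ∤ 180 (the parts of T(180, 7) cannot all be equal).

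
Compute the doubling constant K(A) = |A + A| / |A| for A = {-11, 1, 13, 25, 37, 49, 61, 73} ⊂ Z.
K = |A + A| / |A| = 15/8

Enumerate A + A = {a + b : a, b ∈ A}. With |A| = 8, there are |A|^2 = 64 ordered sum pairs; collecting distinct values, A + A = {-22, -10, 2, 14, 26, 38, 50, 62, 74, 86, 98, 110, 122, 134, 146}, so |A + A| = 15. Thus K = 15/8. Here |A + A| = 2|A| − 1 = 15, the minimum possible — so K = 15/8 is minimal, which holds iff A is an arithmetic progression.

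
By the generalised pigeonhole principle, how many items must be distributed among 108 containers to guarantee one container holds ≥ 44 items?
n = (44 − 1)·108 + 1 = 4645

By the generalised pigeonhole principle, to guarantee some box contains ≥ r objects we need more than (r − 1) · k objects total. Threshold: n = (r − 1) · k + 1. With r = 44 and k = 108: n = 43 · 108 + 1 = 4644 + 1 = 4645. For n = 4644 = 43 · 108, we can put exactly 43 objects in every box, avoiding 44 in any single one — so 4645 is tight.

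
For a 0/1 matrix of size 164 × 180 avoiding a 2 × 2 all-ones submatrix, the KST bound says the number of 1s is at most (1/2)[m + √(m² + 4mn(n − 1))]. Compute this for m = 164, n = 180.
z(164, 180; 2, 2) ≤ (1/2)[164 + √(164² + 4·164·180·179)] = (1/2)[164 + √21163216] = 2382.1748

Kővári–Sós–Turán: let r_1, ..., r_164 be the row sums and z = Σ r_i the total number of 1s. Each pair of columns can share at most one row with both entries 1 (else a 2×2 all-ones block appears), so Σ_i C(r_i, 2) ≤ C(180, 2) = 16110. By convexity Σ_i C(r_i, 2) ≥ 164·C(z/164, 2) = z(z − 164)/(2·164), giving z² − 164z − 164·180·179 ≤ 0 and hence z ≤ (1/2)[164 + √(26896 + 4·5284080)] = (1/2)[164 + √21163216] ≈ (1/2)(164 + 4600.3496) = 2382.1748.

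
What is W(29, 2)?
W(29, 2) = 29 + 1 = 30

A 2-term AP is any pair of integers, so a monochromatic 2-AP exists iff some colour is used at least twice. With 29 colours, the colouring i ↦ i on {1, ..., 29} uses each colour once, avoiding any monochromatic pair, so W(29, 2) > 29. For {1, ..., 30}, pigeonhole forces two integers of the same colour, which form a monochromatic 2-AP. Hence W(29, 2) = 30.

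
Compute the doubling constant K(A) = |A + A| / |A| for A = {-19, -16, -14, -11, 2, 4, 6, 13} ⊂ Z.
K = |A + A| / |A| = 32/8 = 4

Enumerate A + A = {a + b : a, b ∈ A}. With |A| = 8, there are |A|^2 = 64 ordered sum pairs; collecting distinct values, A + A = {-38, -35, -33, -32, -30, -28, -27, -25, -22, -17, -15, -14, -13, -12, -10, -9, -8, -7, -6, -5, -3, -1, 2, 4, 6, 8, 10, 12, 15, 17, 19, 26}, so |A + A| = 32. Thus K = 32/8 = 4. For comparison, the minimum possible |A + A| over all 8-element sets is 2·8 − 1 = 15 (so min K = 15/8), attained only by arithmetic progressions.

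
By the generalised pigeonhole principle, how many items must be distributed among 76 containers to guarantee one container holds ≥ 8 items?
n = (8 − 1)·76 + 1 = 533

By the generalised pigeonhole principle, to guarantee some box contains ≥ r objects we need more than (r − 1) · k objects total. Threshold: n = (r − 1) · k + 1. With r = 8 and k = 76: n = 7 · 76 + 1 = 532 + 1 = 533. For n = 532 = 7 · 76, we can put exactly 7 objects in every box, avoiding 8 in any single one — so 533 is tight.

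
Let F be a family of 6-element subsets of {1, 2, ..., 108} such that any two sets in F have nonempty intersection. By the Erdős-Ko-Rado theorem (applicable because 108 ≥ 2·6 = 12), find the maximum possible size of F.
max |F| = C(107, 5) = 106308566

Erdős-Ko-Rado (1961): when n ≥ 2k, max |F| = C(n−1, k−1). The bound is attained by the star {A : i ∈ A} for any fixed i ∈ [n]. Here C(108−1, 6−1) = C(107, 5) = 106308566.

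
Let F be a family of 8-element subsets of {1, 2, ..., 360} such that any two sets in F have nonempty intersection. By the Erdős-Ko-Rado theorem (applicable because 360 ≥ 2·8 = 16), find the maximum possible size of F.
max |F| = C(359, 7) = 143771059536281

Erdős-Ko-Rado (1961): when n ≥ 2k, max |F| = C(n−1, k−1). The bound is attained by the star {A : i ∈ A} for any fixed i ∈ [n]. Here C(360−1, 8−1) = C(359, 7) = 143771059536281.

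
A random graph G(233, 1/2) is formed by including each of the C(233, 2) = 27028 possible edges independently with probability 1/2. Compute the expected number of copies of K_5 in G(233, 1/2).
E[# K_5] = C(233, 5) · (1/2)^C(5, 2) = 5480724326 / 2^10 = 2740362163/512 ≈ 5352269.849609

For each 5-subset S of vertices (there are C(233, 5) = 5480724326 such S), let X_S = 1 if S induces a K_5 (all C(5, 2) = 10 edges present). Then P(X_S = 1) = (1/2)^10 = 1/1024. By linearity of expectation, E[# K_5] = C(233, 5) · (1/2)^10 = 5480724326 / 1024 = 2740362163/512 ≈ 5352269.849609.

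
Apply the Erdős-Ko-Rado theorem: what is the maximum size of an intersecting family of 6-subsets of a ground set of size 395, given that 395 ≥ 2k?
max |F| = C(394, 5) = 77132064828

The Erdős-Ko-Rado theorem states: for n ≥ 2k, an intersecting family of k-subsets of an n-element set has size at most C(n − 1, k − 1), with equality for 'star' families {A ⊆ [n] : |A| = k, i ∈ A} (fix an element i). For n = 395, k = 6: C(394, 5) = 77132064828.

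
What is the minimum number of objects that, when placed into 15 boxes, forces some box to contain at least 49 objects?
n = (49 − 1)·15 + 1 = 721

By the generalised pigeonhole principle, to guarantee some box contains ≥ r objects we need more than (r − 1) · k objects total. Threshold: n = (r − 1) · k + 1. With r = 49 and k = 15: n = 48 · 15 + 1 = 720 + 1 = 721. For n = 720 = 48 · 15, we can put exactly 48 objects in every box, avoiding 49 in any single one — so 721 is tight.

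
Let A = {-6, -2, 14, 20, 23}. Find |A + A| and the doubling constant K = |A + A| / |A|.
K = |A + A| / |A| = 15/5 = 3

Enumerate A + A = {a + b : a, b ∈ A}. With |A| = 5, there are |A|^2 = 25 ordered sum pairs; collecting distinct values, A + A = {-12, -8, -4, 8, 12, 14, 17, 18, 21, 28, 34, 37, 40, 43, 46}, so |A + A| = 15. Thus K = 15/5 = 3. For comparison, the minimum possible |A + A| over all 5-element sets is 2·5 − 1 = 9 (so min K = 9/5), attained only by arithmetic progressions.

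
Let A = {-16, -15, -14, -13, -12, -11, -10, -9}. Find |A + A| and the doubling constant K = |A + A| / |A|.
K = |A + A| / |A| = 15/8

Enumerate A + A = {a + b : a, b ∈ A}. With |A| = 8, there are |A|^2 = 64 ordered sum pairs; collecting distinct values, A + A = {-32, -31, -30, -29, -28, -27, -26, -25, -24, -23, -22, -21, -20, -19, -18}, so |A + A| = 15. Thus K = 15/8. Here |A + A| = 2|A| − 1 = 15, the minimum possible — so K = 15/8 is minimal, which holds iff A is an arithmetic progression.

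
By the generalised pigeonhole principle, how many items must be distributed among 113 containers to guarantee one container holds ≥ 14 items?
n = (14 − 1)·113 + 1 = 1470

By the generalised pigeonhole principle, to guarantee some box contains ≥ r objects we need more than (r − 1) · k objects total. Threshold: n = (r − 1) · k + 1. With r = 14 and k = 113: n = 13 · 113 + 1 = 1469 + 1 = 1470. For n = 1469 = 13 · 113, we can put exactly 13 objects in every box, avoiding 14 in any single one — so 1470 is tight.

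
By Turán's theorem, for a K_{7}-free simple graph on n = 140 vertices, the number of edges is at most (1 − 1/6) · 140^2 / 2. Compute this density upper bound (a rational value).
Turán density bound = (5/6) · 140^2/2 = 24500/3 ≈ 8166.6667

Turán's theorem: ex(n, K_{r+1}) is achieved by the complete r-partite Turán graph T(n, r) with parts as balanced as possible, and is at most (1 − 1/r) · n^2/2. For r = 6, n = 140: the density bound is (5/6) · 19600/2 = 24500/3 ≈ 8166.6667. The integer-valued extremum is e(T(140, 6)) = 8166, which is strictly less than the density bound 24500/3 since 6 ∤ 140 (the parts of T(140, 6) cannot all be equal).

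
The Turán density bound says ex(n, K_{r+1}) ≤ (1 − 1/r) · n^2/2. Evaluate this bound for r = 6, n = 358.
Turán density bound = (5/6) · 358^2/2 = 160205/3 ≈ 53401.6667

Turán's theorem: ex(n, K_{r+1}) is achieved by the complete r-partite Turán graph T(n, r) with parts as balanced as possible, and is at most (1 − 1/r) · n^2/2. For r = 6, n = 358: the density bound is (5/6) · 128164/2 = 160205/3 ≈ 53401.6667. The integer-valued extremum is e(T(358, 6)) = 53401, which is strictly less than the density bound 160205/3 since 6 ∤ 358 (the parts of T(358, 6) cannot all be equal).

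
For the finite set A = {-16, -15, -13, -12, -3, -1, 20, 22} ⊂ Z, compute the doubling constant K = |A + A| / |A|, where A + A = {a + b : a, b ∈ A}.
K = |A + A| / |A| = 32/8 = 4

Enumerate A + A = {a + b : a, b ∈ A}. With |A| = 8, there are |A|^2 = 64 ordered sum pairs; collecting distinct values, A + A = {-32, -31, -30, -29, -28, -27, -26, -25, -24, -19, -18, -17, -16, -15, -14, -13, -6, -4, -2, 4, 5, 6, 7, 8, 9, 10, 17, 19, 21, 40, 42, 44}, so |A + A| = 32. Thus K = 32/8 = 4. For comparison, the minimum possible |A + A| over all 8-element sets is 2·8 − 1 = 15 (so min K = 15/8), attained only by arithmetic progressions.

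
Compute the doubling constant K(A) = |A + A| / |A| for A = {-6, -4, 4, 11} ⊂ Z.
K = |A + A| / |A| = 10/4 = 5/2

Enumerate A + A = {a + b : a, b ∈ A}. With |A| = 4, there are |A|^2 = 16 ordered sum pairs; collecting distinct values, A + A = {-12, -10, -8, -2, 0, 5, 7, 8, 15, 22}, so |A + A| = 10. Thus K = 10/4 = 5/2. For comparison, the minimum possible |A + A| over all 4-element sets is 2·4 − 1 = 7 (so min K = 7/4), attained only by arithmetic progressions.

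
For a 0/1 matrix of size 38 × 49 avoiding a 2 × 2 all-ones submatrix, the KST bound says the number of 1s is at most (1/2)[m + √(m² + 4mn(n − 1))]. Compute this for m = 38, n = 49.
z(38, 49; 2, 2) ≤ (1/2)[38 + √(38² + 4·38·49·48)] = (1/2)[38 + √358948] = 318.5613

Kővári–Sós–Turán: let r_1, ..., r_38 be the row sums and z = Σ r_i the total number of 1s. Each pair of columns can share at most one row with both entries 1 (else a 2×2 all-ones block appears), so Σ_i C(r_i, 2) ≤ C(49, 2) = 1176. By convexity Σ_i C(r_i, 2) ≥ 38·C(z/38, 2) = z(z − 38)/(2·38), giving z² − 38z − 38·49·48 ≤ 0 and hence z ≤ (1/2)[38 + √(1444 + 4·89376)] = (1/2)[38 + √358948] ≈ (1/2)(38 + 599.1227) = 318.5613.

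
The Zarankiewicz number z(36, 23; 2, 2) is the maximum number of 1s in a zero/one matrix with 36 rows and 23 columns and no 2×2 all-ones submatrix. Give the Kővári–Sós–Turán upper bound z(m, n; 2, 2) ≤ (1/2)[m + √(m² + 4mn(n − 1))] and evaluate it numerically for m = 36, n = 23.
z(36, 23; 2, 2) ≤ (1/2)[36 + √(36² + 4·36·23·22)] = (1/2)[36 + √74160] = 154.1617

Kővári–Sós–Turán: let r_1, ..., r_36 be the row sums and z = Σ r_i the total number of 1s. Each pair of columns can share at most one row with both entries 1 (else a 2×2 all-ones block appears), so Σ_i C(r_i, 2) ≤ C(23, 2) = 253. By convexity Σ_i C(r_i, 2) ≥ 36·C(z/36, 2) = z(z − 36)/(2·36), giving z² − 36z − 36·23·22 ≤ 0 and hence z ≤ (1/2)[36 + √(1296 + 4·18216)] = (1/2)[36 + √74160] ≈ (1/2)(36 + 272.3233) = 154.1617.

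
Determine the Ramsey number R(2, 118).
R(2, 118) = 118

R(2, k) = k for all k ≥ 2: in a 2-colouring of K_k, either some edge is red (a red K_2) or all edges are blue (a blue K_k). And K_{117} coloured all-blue has no blue K_118, so R(2, 118) > 117. Hence R(2, 118) = 118.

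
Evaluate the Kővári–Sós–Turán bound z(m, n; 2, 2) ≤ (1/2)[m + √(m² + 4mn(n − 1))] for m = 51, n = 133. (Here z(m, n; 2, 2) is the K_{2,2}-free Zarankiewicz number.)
z(51, 133; 2, 2) ≤ (1/2)[51 + √(51² + 4·51·133·132)] = (1/2)[51 + √3584025] = 972.0761

Kővári–Sós–Turán: let r_1, ..., r_51 be the row sums and z = Σ r_i the total number of 1s. Each pair of columns can share at most one row with both entries 1 (else a 2×2 all-ones block appears), so Σ_i C(r_i, 2) ≤ C(133, 2) = 8778. By convexity Σ_i C(r_i, 2) ≥ 51·C(z/51, 2) = z(z − 51)/(2·51), giving z² − 51z − 51·133·132 ≤ 0 and hence z ≤ (1/2)[51 + √(2601 + 4·895356)] = (1/2)[51 + √3584025] ≈ (1/2)(51 + 1893.1521) = 972.0761.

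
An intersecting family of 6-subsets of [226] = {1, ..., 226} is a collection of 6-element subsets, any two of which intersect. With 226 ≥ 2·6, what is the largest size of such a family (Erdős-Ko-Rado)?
max |F| = C(225, 5) = 4595146920

The Erdős-Ko-Rado theorem states: for n ≥ 2k, an intersecting family of k-subsets of an n-element set has size at most C(n − 1, k − 1), with equality for 'star' families {A ⊆ [n] : |A| = k, i ∈ A} (fix an element i). For n = 226, k = 6: C(225, 5) = 4595146920.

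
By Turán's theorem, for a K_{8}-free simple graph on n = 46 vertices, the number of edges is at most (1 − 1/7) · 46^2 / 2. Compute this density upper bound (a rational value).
Turán density bound = (6/7) · 46^2/2 = 6348/7 ≈ 906.8571

Turán's theorem: ex(n, K_{r+1}) is achieved by the complete r-partite Turán graph T(n, r) with parts as balanced as possible, and is at most (1 − 1/r) · n^2/2. For r = 7, n = 46: the density bound is (6/7) · 2116/2 = 6348/7 ≈ 906.8571. The integer-valued extremum is e(T(46, 7)) = 906, which is strictly less than the density bound 6348/7 since 7 ∤ 46 (the parts of T(46, 7) cannot all be equal).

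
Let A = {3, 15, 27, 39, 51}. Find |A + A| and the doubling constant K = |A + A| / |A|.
K = |A + A| / |A| = 9/5

Enumerate A + A = {a + b : a, b ∈ A}. With |A| = 5, there are |A|^2 = 25 ordered sum pairs; collecting distinct values, A + A = {6, 18, 30, 42, 54, 66, 78, 90, 102}, so |A + A| = 9. Thus K = 9/5. Here |A + A| = 2|A| − 1 = 9, the minimum possible — so K = 9/5 is minimal, which holds iff A is an arithmetic progression.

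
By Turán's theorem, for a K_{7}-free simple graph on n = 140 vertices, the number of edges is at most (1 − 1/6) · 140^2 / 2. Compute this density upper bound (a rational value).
Turán density bound = (5/6) · 140^2/2 = 24500/3 ≈ 8166.6667

Turán's theorem: ex(n, K_{r+1}) is achieved by the complete r-partite Turán graph T(n, r) with parts as balanced as possible, and is at most (1 − 1/r) · n^2/2. For r = 6, n = 140: the density bound is (5/6) · 19600/2 = 24500/3 ≈ 8166.6667. The integer-valued extremum is e(T(140, 6)) = 8166, which is strictly less than the density bound 24500/3 since 6 ∤ 140 (the parts of T(140, 6) cannot all be equal).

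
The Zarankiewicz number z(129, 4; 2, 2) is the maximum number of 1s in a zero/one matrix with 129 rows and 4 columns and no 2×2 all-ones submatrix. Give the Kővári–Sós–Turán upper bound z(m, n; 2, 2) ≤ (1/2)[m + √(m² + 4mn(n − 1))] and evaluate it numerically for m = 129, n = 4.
z(129, 4; 2, 2) ≤ (1/2)[129 + √(129² + 4·129·4·3)] = (1/2)[129 + √22833] = 140.053

Kővári–Sós–Turán: let r_1, ..., r_129 be the row sums and z = Σ r_i the total number of 1s. Each pair of columns can share at most one row with both entries 1 (else a 2×2 all-ones block appears), so Σ_i C(r_i, 2) ≤ C(4, 2) = 6. By convexity Σ_i C(r_i, 2) ≥ 129·C(z/129, 2) = z(z − 129)/(2·129), giving z² − 129z − 129·4·3 ≤ 0 and hence z ≤ (1/2)[129 + √(16641 + 4·1548)] = (1/2)[129 + √22833] ≈ (1/2)(129 + 151.1059) = 140.053.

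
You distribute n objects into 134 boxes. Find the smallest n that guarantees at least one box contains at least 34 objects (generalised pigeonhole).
n = (34 − 1)·134 + 1 = 4423

By the generalised pigeonhole principle, to guarantee some box contains ≥ r objects we need more than (r − 1) · k objects total. Threshold: n = (r − 1) · k + 1. With r = 34 and k = 134: n = 33 · 134 + 1 = 4422 + 1 = 4423. For n = 4422 = 33 · 134, we can put exactly 33 objects in every box, avoiding 34 in any single one — so 4423 is tight.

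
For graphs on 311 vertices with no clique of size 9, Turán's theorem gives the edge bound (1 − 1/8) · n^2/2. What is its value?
Turán density bound = (7/8) · 311^2/2 = 677047/16 ≈ 42315.4375

Turán's theorem: ex(n, K_{r+1}) is achieved by the complete r-partite Turán graph T(n, r) with parts as balanced as possible, and is at most (1 − 1/r) · n^2/2. For r = 8, n = 311: the density bound is (7/8) · 96721/2 = 677047/16 ≈ 42315.4375. The integer-valued extremum is e(T(311, 8)) = 42315, which is strictly less than the density bound 677047/16 since 8 ∤ 311 (the parts of T(311, 8) cannot all be equal).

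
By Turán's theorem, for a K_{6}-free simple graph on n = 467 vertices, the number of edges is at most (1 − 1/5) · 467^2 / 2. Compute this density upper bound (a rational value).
Turán density bound = (4/5) · 467^2/2 = 436178/5 ≈ 87235.6

Turán's theorem: ex(n, K_{r+1}) is achieved by the complete r-partite Turán graph T(n, r) with parts as balanced as possible, and is at most (1 − 1/r) · n^2/2. For r = 5, n = 467: the density bound is (4/5) · 218089/2 = 436178/5 ≈ 87235.6. The integer-valued extremum is e(T(467, 5)) = 87235, which is strictly less than the density bound 436178/5 since 5 ∤ 467 (the parts of T(467, 5) cannot all be equal).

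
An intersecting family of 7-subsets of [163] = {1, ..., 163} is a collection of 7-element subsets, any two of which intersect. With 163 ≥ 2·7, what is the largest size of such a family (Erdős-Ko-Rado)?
max |F| = C(162, 6) = 22860316584

The Erdős-Ko-Rado theorem states: for n ≥ 2k, an intersecting family of k-subsets of an n-element set has size at most C(n − 1, k − 1), with equality for 'star' families {A ⊆ [n] : |A| = k, i ∈ A} (fix an element i). For n = 163, k = 7: C(162, 6) = 22860316584.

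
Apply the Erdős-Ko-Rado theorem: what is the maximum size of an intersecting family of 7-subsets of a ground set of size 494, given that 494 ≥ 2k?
max |F| = C(493, 6) = 19341305238724

Erdős-Ko-Rado (1961): when n ≥ 2k, max |F| = C(n−1, k−1). The bound is attained by the star {A : i ∈ A} for any fixed i ∈ [n]. Here C(494−1, 7−1) = C(493, 6) = 19341305238724.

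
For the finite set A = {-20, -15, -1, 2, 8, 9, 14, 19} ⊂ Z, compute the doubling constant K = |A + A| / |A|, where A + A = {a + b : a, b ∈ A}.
K = |A + A| / |A| = 30/8 = 15/4

Enumerate A + A = {a + b : a, b ∈ A}. With |A| = 8, there are |A|^2 = 64 ordered sum pairs; collecting distinct values, A + A = {-40, -35, -30, -21, -18, -16, -13, -12, -11, -7, -6, -2, -1, 1, 4, 7, 8, 10, 11, 13, 16, 17, 18, 21, 22, 23, 27, 28, 33, 38}, so |A + A| = 30. Thus K = 30/8 = 15/4. For comparison, the minimum possible |A + A| over all 8-element sets is 2·8 − 1 = 15 (so min K = 15/8), attained only by arithmetic progressions.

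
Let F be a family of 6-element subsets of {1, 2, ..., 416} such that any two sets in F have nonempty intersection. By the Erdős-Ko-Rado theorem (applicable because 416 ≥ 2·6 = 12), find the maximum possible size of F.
max |F| = C(415, 5) = 100128170583

The Erdős-Ko-Rado theorem states: for n ≥ 2k, an intersecting family of k-subsets of an n-element set has size at most C(n − 1, k − 1), with equality for 'star' families {A ⊆ [n] : |A| = k, i ∈ A} (fix an element i). For n = 416, k = 6: C(415, 5) = 100128170583.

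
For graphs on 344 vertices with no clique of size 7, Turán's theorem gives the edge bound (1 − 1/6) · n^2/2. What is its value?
Turán density bound = (5/6) · 344^2/2 = 147920/3 ≈ 49306.6667

Turán's theorem: ex(n, K_{r+1}) is achieved by the complete r-partite Turán graph T(n, r) with parts as balanced as possible, and is at most (1 − 1/r) · n^2/2. For r = 6, n = 344: the density bound is (5/6) · 118336/2 = 147920/3 ≈ 49306.6667. The integer-valued extremum is e(T(344, 6)) = 49306, which is strictly less than the density bound 147920/3 since 6 ∤ 344 (the parts of T(344, 6) cannot all be equal).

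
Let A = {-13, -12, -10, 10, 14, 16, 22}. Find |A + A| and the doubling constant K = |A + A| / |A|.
K = |A + A| / |A| = 26/7

Enumerate A + A = {a + b : a, b ∈ A}. With |A| = 7, there are |A|^2 = 49 ordered sum pairs; collecting distinct values, A + A = {-26, -25, -24, -23, -22, -20, -3, -2, 0, 1, 2, 3, 4, 6, 9, 10, 12, 20, 24, 26, 28, 30, 32, 36, 38, 44}, so |A + A| = 26. Thus K = 26/7. For comparison, the minimum possible |A + A| over all 7-element sets is 2·7 − 1 = 13 (so min K = 13/7), attained only by arithmetic progressions.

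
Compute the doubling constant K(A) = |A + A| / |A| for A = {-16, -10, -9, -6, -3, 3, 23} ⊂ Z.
K = |A + A| / |A| = 24/7

Enumerate A + A = {a + b : a, b ∈ A}. With |A| = 7, there are |A|^2 = 49 ordered sum pairs; collecting distinct values, A + A = {-32, -26, -25, -22, -20, -19, -18, -16, -15, -13, -12, -9, -7, -6, -3, 0, 6, 7, 13, 14, 17, 20, 26, 46}, so |A + A| = 24. Thus K = 24/7. For comparison, the minimum possible |A + A| over all 7-element sets is 2·7 − 1 = 13 (so min K = 13/7), attained only by arithmetic progressions.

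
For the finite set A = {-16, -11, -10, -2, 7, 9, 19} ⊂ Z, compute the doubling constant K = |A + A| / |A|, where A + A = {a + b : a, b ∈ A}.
K = |A + A| / |A| = 27/7

Enumerate A + A = {a + b : a, b ∈ A}. With |A| = 7, there are |A|^2 = 49 ordered sum pairs; collecting distinct values, A + A = {-32, -27, -26, -22, -21, -20, -18, -13, -12, -9, -7, -4, -3, -2, -1, 3, 5, 7, 8, 9, 14, 16, 17, 18, 26, 28, 38}, so |A + A| = 27. Thus K = 27/7. For comparison, the minimum possible |A + A| over all 7-element sets is 2·7 − 1 = 13 (so min K = 13/7), attained only by arithmetic progressions.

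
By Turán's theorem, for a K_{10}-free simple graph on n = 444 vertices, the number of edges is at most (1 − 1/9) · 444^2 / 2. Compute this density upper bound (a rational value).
Turán density bound = (8/9) · 444^2/2 = 87616

Turán's theorem: ex(n, K_{r+1}) is achieved by the complete r-partite Turán graph T(n, r) with parts as balanced as possible, and is at most (1 − 1/r) · n^2/2. For r = 9, n = 444: the density bound is (8/9) · 197136/2 = 87616. The integer-valued extremum is e(T(444, 9)) = 87615, which is strictly less than the density bound 87616 since 9 ∤ 444 (the parts of T(444, 9) cannot all be equal).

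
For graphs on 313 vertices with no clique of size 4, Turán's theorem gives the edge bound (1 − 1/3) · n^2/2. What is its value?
Turán density bound = (2/3) · 313^2/2 = 97969/3 ≈ 32656.3333

Turán's theorem: ex(n, K_{r+1}) is achieved by the complete r-partite Turán graph T(n, r) with parts as balanced as possible, and is at most (1 − 1/r) · n^2/2. For r = 3, n = 313: the density bound is (2/3) · 97969/2 = 97969/3 ≈ 32656.3333. The integer-valued extremum is e(T(313, 3)) = 32656, which is strictly less than the density bound 97969/3 since 3 ∤ 313 (the parts of T(313, 3) cannot all be equal).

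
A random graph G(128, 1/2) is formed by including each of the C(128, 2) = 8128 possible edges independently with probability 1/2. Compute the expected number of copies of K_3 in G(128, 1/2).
E[# K_3] = C(128, 3) · (1/2)^C(3, 2) = 341376 / 2^3 = 42672

For each 3-subset S of vertices (there are C(128, 3) = 341376 such S), let X_S = 1 if S induces a K_3 (all C(3, 2) = 3 edges present). Then P(X_S = 1) = (1/2)^3 = 1/8. By linearity of expectation, E[# K_3] = C(128, 3) · (1/2)^3 = 341376 / 8 = 42672.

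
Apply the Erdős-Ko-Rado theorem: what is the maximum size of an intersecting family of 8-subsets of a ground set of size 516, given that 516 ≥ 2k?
max |F| = C(515, 7) = 1829936401234560

The Erdős-Ko-Rado theorem states: for n ≥ 2k, an intersecting family of k-subsets of an n-element set has size at most C(n − 1, k − 1), with equality for 'star' families {A ⊆ [n] : |A| = k, i ∈ A} (fix an element i). For n = 516, k = 8: C(515, 7) = 1829936401234560.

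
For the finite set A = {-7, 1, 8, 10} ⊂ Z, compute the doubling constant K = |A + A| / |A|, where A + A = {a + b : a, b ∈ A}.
K = |A + A| / |A| = 10/4 = 5/2

Enumerate A + A = {a + b : a, b ∈ A}. With |A| = 4, there are |A|^2 = 16 ordered sum pairs; collecting distinct values, A + A = {-14, -6, 1, 2, 3, 9, 11, 16, 18, 20}, so |A + A| = 10. Thus K = 10/4 = 5/2. For comparison, the minimum possible |A + A| over all 4-element sets is 2·4 − 1 = 7 (so min K = 7/4), attained only by arithmetic progressions.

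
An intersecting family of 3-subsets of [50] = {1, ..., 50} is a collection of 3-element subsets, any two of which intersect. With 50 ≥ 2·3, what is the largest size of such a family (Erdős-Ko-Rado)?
max |F| = C(49, 2) = 1176

Erdős-Ko-Rado (1961): when n ≥ 2k, max |F| = C(n−1, k−1). The bound is attained by the star {A : i ∈ A} for any fixed i ∈ [n]. Here C(50−1, 3−1) = C(49, 2) = 1176.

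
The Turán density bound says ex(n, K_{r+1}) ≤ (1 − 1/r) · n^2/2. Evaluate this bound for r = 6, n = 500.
Turán density bound = (5/6) · 500^2/2 = 312500/3 ≈ 104166.6667

Turán's theorem: ex(n, K_{r+1}) is achieved by the complete r-partite Turán graph T(n, r) with parts as balanced as possible, and is at most (1 − 1/r) · n^2/2. For r = 6, n = 500: the density bound is (5/6) · 250000/2 = 312500/3 ≈ 104166.6667. The integer-valued extremum is e(T(500, 6)) = 104166, which is strictly less than the density bound 312500/3 since 6 ∤ 500 (the parts of T(500, 6) cannot all be equal).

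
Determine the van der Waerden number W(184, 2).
W(184, 2) = 184 + 1 = 185

A 2-term AP is any pair of integers, so a monochromatic 2-AP exists iff some colour is used at least twice. With 184 colours, the colouring i ↦ i on {1, ..., 184} uses each colour once, avoiding any monochromatic pair, so W(184, 2) > 184. For {1, ..., 185}, pigeonhole forces two integers of the same colour, which form a monochromatic 2-AP. Hence W(184, 2) = 185.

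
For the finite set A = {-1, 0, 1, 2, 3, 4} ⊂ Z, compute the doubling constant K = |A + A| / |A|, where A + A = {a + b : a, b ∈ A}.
K = |A + A| / |A| = 11/6

Enumerate A + A = {a + b : a, b ∈ A}. With |A| = 6, there are |A|^2 = 36 ordered sum pairs; collecting distinct values, A + A = {-2, -1, 0, 1, 2, 3, 4, 5, 6, 7, 8}, so |A + A| = 11. Thus K = 11/6. Here |A + A| = 2|A| − 1 = 11, the minimum possible — so K = 11/6 is minimal, which holds iff A is an arithmetic progression.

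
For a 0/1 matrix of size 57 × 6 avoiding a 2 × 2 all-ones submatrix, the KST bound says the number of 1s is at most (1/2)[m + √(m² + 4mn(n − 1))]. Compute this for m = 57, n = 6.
z(57, 6; 2, 2) ≤ (1/2)[57 + √(57² + 4·57·6·5)] = (1/2)[57 + √10089] = 78.722

Kővári–Sós–Turán: let r_1, ..., r_57 be the row sums and z = Σ r_i the total number of 1s. Each pair of columns can share at most one row with both entries 1 (else a 2×2 all-ones block appears), so Σ_i C(r_i, 2) ≤ C(6, 2) = 15. By convexity Σ_i C(r_i, 2) ≥ 57·C(z/57, 2) = z(z − 57)/(2·57), giving z² − 57z − 57·6·5 ≤ 0 and hence z ≤ (1/2)[57 + √(3249 + 4·1710)] = (1/2)[57 + √10089] ≈ (1/2)(57 + 100.444) = 78.722.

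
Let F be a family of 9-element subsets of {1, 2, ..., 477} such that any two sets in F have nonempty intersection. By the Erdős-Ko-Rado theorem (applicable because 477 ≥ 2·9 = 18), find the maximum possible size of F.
max |F| = C(476, 8) = 61610272225804225

The Erdős-Ko-Rado theorem states: for n ≥ 2k, an intersecting family of k-subsets of an n-element set has size at most C(n − 1, k − 1), with equality for 'star' families {A ⊆ [n] : |A| = k, i ∈ A} (fix an element i). For n = 477, k = 9: C(476, 8) = 61610272225804225.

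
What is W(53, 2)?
W(53, 2) = 53 + 1 = 54

A 2-term AP is any pair of integers, so a monochromatic 2-AP exists iff some colour is used at least twice. With 53 colours, the colouring i ↦ i on {1, ..., 53} uses each colour once, avoiding any monochromatic pair, so W(53, 2) > 53. For {1, ..., 54}, pigeonhole forces two integers of the same colour, which form a monochromatic 2-AP. Hence W(53, 2) = 54.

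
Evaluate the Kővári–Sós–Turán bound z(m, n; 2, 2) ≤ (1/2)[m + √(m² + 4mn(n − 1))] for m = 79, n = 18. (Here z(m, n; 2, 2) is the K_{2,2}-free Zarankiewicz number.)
z(79, 18; 2, 2) ≤ (1/2)[79 + √(79² + 4·79·18·17)] = (1/2)[79 + √102937] = 199.919

Kővári–Sós–Turán: let r_1, ..., r_79 be the row sums and z = Σ r_i the total number of 1s. Each pair of columns can share at most one row with both entries 1 (else a 2×2 all-ones block appears), so Σ_i C(r_i, 2) ≤ C(18, 2) = 153. By convexity Σ_i C(r_i, 2) ≥ 79·C(z/79, 2) = z(z − 79)/(2·79), giving z² − 79z − 79·18·17 ≤ 0 and hence z ≤ (1/2)[79 + √(6241 + 4·24174)] = (1/2)[79 + √102937] ≈ (1/2)(79 + 320.838) = 199.919.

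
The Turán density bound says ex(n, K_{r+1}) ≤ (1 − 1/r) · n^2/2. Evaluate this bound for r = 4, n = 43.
Turán density bound = (3/4) · 43^2/2 = 5547/8 ≈ 693.375

Turán's theorem: ex(n, K_{r+1}) is achieved by the complete r-partite Turán graph T(n, r) with parts as balanced as possible, and is at most (1 − 1/r) · n^2/2. For r = 4, n = 43: the density bound is (3/4) · 1849/2 = 5547/8 ≈ 693.375. The integer-valued extremum is e(T(43, 4)) = 693, which is strictly less than the density bound 5547/8 since 4 ∤ 43 (the parts of T(43, 4) cannot all be equal).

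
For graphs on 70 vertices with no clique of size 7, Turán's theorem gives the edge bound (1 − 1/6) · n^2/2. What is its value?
Turán density bound = (5/6) · 70^2/2 = 6125/3 ≈ 2041.6667

Turán's theorem: ex(n, K_{r+1}) is achieved by the complete r-partite Turán graph T(n, r) with parts as balanced as possible, and is at most (1 − 1/r) · n^2/2. For r = 6, n = 70: the density bound is (5/6) · 4900/2 = 6125/3 ≈ 2041.6667. The integer-valued extremum is e(T(70, 6)) = 2041, which is strictly less than the density bound 6125/3 since 6 ∤ 70 (the parts of T(70, 6) cannot all be equal).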